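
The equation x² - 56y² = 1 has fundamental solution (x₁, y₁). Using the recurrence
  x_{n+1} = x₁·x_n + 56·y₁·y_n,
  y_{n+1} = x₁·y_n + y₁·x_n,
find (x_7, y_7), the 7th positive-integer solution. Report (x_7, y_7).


Step 1: Find the fundamental solution (x₁, y₁) of x² - 56y² = 1.
  Expand √56 as a continued fraction. a₀ = ⌊√56⌋ = 7; iterate m_{k+1} = d_k·a_k − m_k, d_{k+1} = (56 − m_{k+1}²)/d_k, a_{k+1} = ⌊(a₀ + m_{k+1})/d_{k+1}⌋ (starting m₀ = 0, d₀ = 1), with convergents p_k = a_k·p_{k-1} + p_{k-2}, q_k = a_k·q_{k-1} + q_{k-2} (p₋₁ = 1, q₋₁ = 0):
  k = 0: a₀ = 7; p₀/q₀ = 7/1; p₀² − 56·q₀² = 49 − 56 = -7.
  k = 1: m = 7, d = 7, a = ⌊(7 + 7)/7⌋ = 2; p/q = (2·7 + 1)/(2·1 + 0) = 15/2; p² − 56·q² = 225 − 224 = 1.
  The first convergent with p² − 56·q² = 1 gives the fundamental solution (x₁, y₁) = (15, 2).
Step 2: Apply the recurrence (x_{n+1}, y_{n+1}) = (x₁x_n + 56y₁y_n, x₁y_n + y₁x_n) repeatedly.
  From (x_1, y_1) = (15, 2): x_2 = 15·15 + 56·2·2 = 449; y_2 = 15·2 + 2·15 = 60.
  From (x_2, y_2) = (449, 60): x_3 = 15·449 + 56·2·60 = 13455; y_3 = 15·60 + 2·449 = 1798.
  From (x_3, y_3) = (13455, 1798): x_4 = 15·13455 + 56·2·1798 = 403201; y_4 = 15·1798 + 2·13455 = 53880.
  From (x_4, y_4) = (403201, 53880): x_5 = 15·403201 + 56·2·53880 = 12082575; y_5 = 15·53880 + 2·403201 = 1614602.
  From (x_5, y_5) = (12082575, 1614602): x_6 = 15·12082575 + 56·2·1614602 = 362074049; y_6 = 15·1614602 + 2·12082575 = 48384180.
  From (x_6, y_6) = (362074049, 48384180): x_7 = 15·362074049 + 56·2·48384180 = 10850138895; y_7 = 15·48384180 + 2·362074049 = 1449910798.
Step 3: Verify x_7² - 56·y_7² = 117725514040791821025 - 117725514040791821024 = 1 (should be 1). ✓

(x_1, y_1) = (15, 2); (x_7, y_7) = (10850138895, 1449910798).


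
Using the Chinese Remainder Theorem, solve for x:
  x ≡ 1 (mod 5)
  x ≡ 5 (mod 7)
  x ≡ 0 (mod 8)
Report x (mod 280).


Moduli 5, 7, 8 are pairwise coprime; by CRT there is a unique solution modulo M = 5 · 7 · 8 = 280.
Solve pairwise, accumulating the modulus:
  Start with x ≡ 1 (mod 5).
  Combine with x ≡ 5 (mod 7): since gcd(5, 7) = 1, we get a unique residue mod 35.
    Write x = 1 + 5·t and substitute into x ≡ 5 (mod 7): 5·t ≡ 5 − 1 = 4 (mod 7).
    The inverse of 5 mod 7 is 3 (since 5·3 = 15 = 2·7 + 1), so t ≡ 3·4 = 12 ≡ 5 (mod 7).
    Then x = 1 + 5·5 = 26, valid modulo lcm(5, 7) = 35: x ≡ 26 (mod 35).
  Combine with x ≡ 0 (mod 8): since gcd(35, 8) = 1, we get a unique residue mod 280.
    Write x = 26 + 35·t and substitute into x ≡ 0 (mod 8): 35·t ≡ 0 − 26 = -26 (mod 8).
    Reduce coefficients mod 8: 3·t ≡ 6 (mod 8).
    The inverse of 3 mod 8 is 3 (since 3·3 = 9 = 1·8 + 1), so t ≡ 3·6 = 18 ≡ 2 (mod 8).
    Then x = 26 + 35·2 = 96, valid modulo lcm(35, 8) = 280: x ≡ 96 (mod 280).
Verify: 96 mod 5 = 1 ✓, 96 mod 7 = 5 ✓, 96 mod 8 = 0 ✓.

x ≡ 96 (mod 280).


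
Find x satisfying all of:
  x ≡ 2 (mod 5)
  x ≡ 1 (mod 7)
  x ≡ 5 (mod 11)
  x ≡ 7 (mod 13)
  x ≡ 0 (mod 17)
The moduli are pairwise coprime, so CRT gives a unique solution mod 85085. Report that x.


Product of moduli M = 5 · 7 · 11 · 13 · 17 = 85085.
Merge one congruence at a time:
  Start: x ≡ 2 (mod 5).
  Combine with x ≡ 1 (mod 7); new modulus lcm = 35.
    Write x = 2 + 5·t and substitute into x ≡ 1 (mod 7): 5·t ≡ 1 − 2 = -1 (mod 7).
    Reduce coefficients mod 7: 5·t ≡ 6 (mod 7).
    The inverse of 5 mod 7 is 3 (since 5·3 = 15 = 2·7 + 1), so t ≡ 3·6 = 18 ≡ 4 (mod 7).
    Then x = 2 + 5·4 = 22, valid modulo lcm(5, 7) = 35: x ≡ 22 (mod 35).
  Combine with x ≡ 5 (mod 11); new modulus lcm = 385.
    Write x = 22 + 35·t and substitute into x ≡ 5 (mod 11): 35·t ≡ 5 − 22 = -17 (mod 11).
    Reduce coefficients mod 11: 2·t ≡ 5 (mod 11).
    The inverse of 2 mod 11 is 6 (since 2·6 = 12 = 1·11 + 1), so t ≡ 6·5 = 30 ≡ 8 (mod 11).
    Then x = 22 + 35·8 = 302, valid modulo lcm(35, 11) = 385: x ≡ 302 (mod 385).
  Combine with x ≡ 7 (mod 13); new modulus lcm = 5005.
    Write x = 302 + 385·t and substitute into x ≡ 7 (mod 13): 385·t ≡ 7 − 302 = -295 (mod 13).
    Reduce coefficients mod 13: 8·t ≡ 4 (mod 13).
    The inverse of 8 mod 13 is 5 (since 8·5 = 40 = 3·13 + 1), so t ≡ 5·4 = 20 ≡ 7 (mod 13).
    Then x = 302 + 385·7 = 2997, valid modulo lcm(385, 13) = 5005: x ≡ 2997 (mod 5005).
  Combine with x ≡ 0 (mod 17); new modulus lcm = 85085.
    Write x = 2997 + 5005·t and substitute into x ≡ 0 (mod 17): 5005·t ≡ 0 − 2997 = -2997 (mod 17).
    Reduce coefficients mod 17: 7·t ≡ 12 (mod 17).
    The inverse of 7 mod 17 is 5 (since 7·5 = 35 = 2·17 + 1), so t ≡ 5·12 = 60 ≡ 9 (mod 17).
    Then x = 2997 + 5005·9 = 48042, valid modulo lcm(5005, 17) = 85085: x ≡ 48042 (mod 85085).
Verify against each original: 48042 mod 5 = 2, 48042 mod 7 = 1, 48042 mod 11 = 5, 48042 mod 13 = 7, 48042 mod 17 = 0.

x ≡ 48042 (mod 85085).


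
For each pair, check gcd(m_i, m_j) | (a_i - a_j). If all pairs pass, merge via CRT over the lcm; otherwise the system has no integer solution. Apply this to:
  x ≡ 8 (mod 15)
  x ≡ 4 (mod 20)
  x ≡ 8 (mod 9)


Moduli 15, 20, 9 are not pairwise coprime, so CRT works modulo lcm(m_i) when all pairwise compatibility conditions hold.
Pairwise compatibility: gcd(m_i, m_j) must divide a_i - a_j for every pair.
Merge one congruence at a time:
  Start: x ≡ 8 (mod 15).
  Combine with x ≡ 4 (mod 20): gcd(15, 20) = 5, and 4 - 8 = -4 is NOT divisible by 5.
    ⇒ system is inconsistent (no integer solution).

No solution (the system is inconsistent).


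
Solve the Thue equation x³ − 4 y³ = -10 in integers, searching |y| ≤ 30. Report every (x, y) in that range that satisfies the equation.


The equation is x³ - 4y³ = -10. For fixed y, x³ = 4·y³ − 10, so a solution requires the RHS to be a perfect cube.
Strategy: iterate y from -30 to 30, compute RHS = 4·y³ − 10, and check whether it is a (positive or negative) perfect cube.
Check small values of y:
  y = 0: RHS = -10 is not a perfect cube.
  y = 1: RHS = -6 is not a perfect cube.
  y = -1: RHS = -14 is not a perfect cube.
  y = 2: RHS = 22 is not a perfect cube.
  y = -2: RHS = -42 is not a perfect cube.
  y = 3: RHS = 98 is not a perfect cube.
  y = -3: RHS = -118 is not a perfect cube.
Continuing the search up to |y| = 30 finds no solutions either.
No (x, y) in the scanned range satisfies the equation.

No integer solutions with |y| ≤ 30.


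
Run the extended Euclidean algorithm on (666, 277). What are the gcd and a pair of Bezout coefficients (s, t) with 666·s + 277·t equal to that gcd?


Euclidean algorithm on (666, 277) — divide until remainder is 0:
  666 = 2 · 277 + 112
  277 = 2 · 112 + 53
  112 = 2 · 53 + 6
  53 = 8 · 6 + 5
  6 = 1 · 5 + 1
  5 = 5 · 1 + 0
gcd(666, 277) = 1.
Track Bezout coefficients alongside the remainders: start with r₀ = 666 = a·1 + b·0 (s = 1, t = 0) and r₁ = 277 = a·0 + b·1 (s = 0, t = 1); each new remainder r_{k+1} = r_{k-1} − q_k·r_k inherits s_{k+1} = s_{k-1} − q_k·s_k, t_{k+1} = t_{k-1} − q_k·t_k, so r_k = a·s_k + b·t_k at every step:
  q = 2: r = 112, s = 1 − 2·0 = 1, t = 0 − 2·1 = -2  (check: 666·1 + 277·(-2) = 112)
  q = 2: r = 53, s = 0 − 2·1 = -2, t = 1 − 2·(-2) = 5  (check: 666·(-2) + 277·5 = 53)
  q = 2: r = 6, s = 1 − 2·(-2) = 5, t = -2 − 2·5 = -12  (check: 666·5 + 277·(-12) = 6)
  q = 8: r = 5, s = -2 − 8·5 = -42, t = 5 − 8·(-12) = 101  (check: 666·(-42) + 277·101 = 5)
  q = 1: r = 1, s = 5 − 1·(-42) = 47, t = -12 − 1·101 = -113  (check: 666·47 + 277·(-113) = 1)
The row with r = 1 (the gcd) gives the Bezout coefficients s = 47, t = -113.
Result: 666 · (47) + 277 · (-113) = 1.

gcd(666, 277) = 1; s = 47, t = -113 (check: 666·47 + 277·(-113) = 1).


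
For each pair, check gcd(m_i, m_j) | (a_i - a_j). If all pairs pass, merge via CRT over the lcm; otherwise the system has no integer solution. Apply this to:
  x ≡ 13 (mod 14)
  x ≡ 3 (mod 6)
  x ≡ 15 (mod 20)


Moduli 14, 6, 20 are not pairwise coprime, so CRT works modulo lcm(m_i) when all pairwise compatibility conditions hold.
Pairwise compatibility: gcd(m_i, m_j) must divide a_i - a_j for every pair.
Merge one congruence at a time:
  Start: x ≡ 13 (mod 14).
  Combine with x ≡ 3 (mod 6): gcd(14, 6) = 2; 3 - 13 = -10, which IS divisible by 2, so compatible.
    Write x = 13 + 14·t and substitute into x ≡ 3 (mod 6): 14·t ≡ 3 − 13 = -10 (mod 6).
    Divide the congruence (and modulus) by g = 2: 7·t ≡ -5 (mod 3).
    Reduce coefficients mod 3: 1·t ≡ 1 (mod 3).
    So t ≡ 1 (mod 3).
    Then x = 13 + 14·1 = 27, valid modulo lcm(14, 6) = 42: x ≡ 27 (mod 42).
  Combine with x ≡ 15 (mod 20): gcd(42, 20) = 2; 15 - 27 = -12, which IS divisible by 2, so compatible.
    Write x = 27 + 42·t and substitute into x ≡ 15 (mod 20): 42·t ≡ 15 − 27 = -12 (mod 20).
    Divide the congruence (and modulus) by g = 2: 21·t ≡ -6 (mod 10).
    Reduce coefficients mod 10: 1·t ≡ 4 (mod 10).
    So t ≡ 4 (mod 10).
    Then x = 27 + 42·4 = 195, valid modulo lcm(42, 20) = 420: x ≡ 195 (mod 420).
Verify: 195 mod 14 = 13, 195 mod 6 = 3, 195 mod 20 = 15.

x ≡ 195 (mod 420).


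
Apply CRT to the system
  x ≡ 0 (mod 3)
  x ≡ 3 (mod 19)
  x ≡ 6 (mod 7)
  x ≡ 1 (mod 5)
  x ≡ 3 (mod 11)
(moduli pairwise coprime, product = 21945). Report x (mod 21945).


Product of moduli M = 3 · 19 · 7 · 5 · 11 = 21945.
Merge one congruence at a time:
  Start: x ≡ 0 (mod 3).
  Combine with x ≡ 3 (mod 19); new modulus lcm = 57.
    Write x = 0 + 3·t and substitute into x ≡ 3 (mod 19): 3·t ≡ 3 − 0 = 3 (mod 19).
    The inverse of 3 mod 19 is 13 (since 3·13 = 39 = 2·19 + 1), so t ≡ 13·3 = 39 ≡ 1 (mod 19).
    Then x = 0 + 3·1 = 3, valid modulo lcm(3, 19) = 57: x ≡ 3 (mod 57).
  Combine with x ≡ 6 (mod 7); new modulus lcm = 399.
    Write x = 3 + 57·t and substitute into x ≡ 6 (mod 7): 57·t ≡ 6 − 3 = 3 (mod 7).
    Reduce coefficients mod 7: 1·t ≡ 3 (mod 7).
    So t ≡ 3 (mod 7).
    Then x = 3 + 57·3 = 174, valid modulo lcm(57, 7) = 399: x ≡ 174 (mod 399).
  Combine with x ≡ 1 (mod 5); new modulus lcm = 1995.
    Write x = 174 + 399·t and substitute into x ≡ 1 (mod 5): 399·t ≡ 1 − 174 = -173 (mod 5).
    Reduce coefficients mod 5: 4·t ≡ 2 (mod 5).
    The inverse of 4 mod 5 is 4 (since 4·4 = 16 = 3·5 + 1), so t ≡ 4·2 = 8 ≡ 3 (mod 5).
    Then x = 174 + 399·3 = 1371, valid modulo lcm(399, 5) = 1995: x ≡ 1371 (mod 1995).
  Combine with x ≡ 3 (mod 11); new modulus lcm = 21945.
    Write x = 1371 + 1995·t and substitute into x ≡ 3 (mod 11): 1995·t ≡ 3 − 1371 = -1368 (mod 11).
    Reduce coefficients mod 11: 4·t ≡ 7 (mod 11).
    The inverse of 4 mod 11 is 3 (since 4·3 = 12 = 1·11 + 1), so t ≡ 3·7 = 21 ≡ 10 (mod 11).
    Then x = 1371 + 1995·10 = 21321, valid modulo lcm(1995, 11) = 21945: x ≡ 21321 (mod 21945).
Verify against each original: 21321 mod 3 = 0, 21321 mod 19 = 3, 21321 mod 7 = 6, 21321 mod 5 = 1, 21321 mod 11 = 3.

x ≡ 21321 (mod 21945).


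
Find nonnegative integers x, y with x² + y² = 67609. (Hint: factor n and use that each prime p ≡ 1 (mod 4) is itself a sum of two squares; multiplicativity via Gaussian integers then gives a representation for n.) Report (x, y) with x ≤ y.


Step 1: Factor n = 67609 = 17 · 41 · 97.
Step 2: Check the mod-4 condition on each prime factor: 17 ≡ 1 (mod 4), exponent 1; 41 ≡ 1 (mod 4), exponent 1; 97 ≡ 1 (mod 4), exponent 1.
All primes ≡ 3 (mod 4) appear to even exponent (or don't appear), so by the two-squares theorem n IS expressible as a sum of two squares.
Step 3: Build a representation. Here n = 17 · 41 · 97 is a product of primes ≡ 1 (mod 4). Each prime p ≡ 1 (mod 4) is itself a sum of two squares; find a² by testing p − a² for a perfect square:
  17: 17 − 1² = 16 = 4² ⇒ 17 = 1² + 4².
  41: 41 − 1² = 40, 41 − 2² = 37, 41 − 3² = 32, 41 − 4² = 25 = 5² ⇒ 41 = 4² + 5².
  97: 97 − 1² = 96, 97 − 2² = 93, 97 − 3² = 88, 97 − 4² = 81 = 9² ⇒ 97 = 4² + 9².
  Combine using the Brahmagupta–Fibonacci identity (a² + b²)(c² + d²) = (ac − bd)² + (ad + bc)² = (ac + bd)² + (ad − bc)²:
  17 · 41 = 697: from (1² + 4²)(4² + 5²), take (1·4 − 4·5, 1·5 + 4·4) = (4 − 20, 5 + 16) = (-16, 21); dropping signs (only squares matter) gives (16, 21); check 16² + 21² = 256 + 441 = 697 ✓.
  697 · 97 = 67609: from (16² + 21²)(4² + 9²), take (16·4 − 21·9, 16·9 + 21·4) = (64 − 189, 144 + 84) = (-125, 228); dropping signs (only squares matter) gives (125, 228); check 125² + 228² = 15625 + 51984 = 67609 ✓.
Step 4: Order so x ≤ y and verify: 125² + 228² = 15625 + 51984 = 67609 = n. ✓

n = 67609 = 125² + 228² (one valid representation with x ≤ y).


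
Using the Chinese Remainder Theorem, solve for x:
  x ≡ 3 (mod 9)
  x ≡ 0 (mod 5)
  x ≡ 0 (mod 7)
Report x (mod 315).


Moduli 9, 5, 7 are pairwise coprime; by CRT there is a unique solution modulo M = 9 · 5 · 7 = 315.
Solve pairwise, accumulating the modulus:
  Start with x ≡ 3 (mod 9).
  Combine with x ≡ 0 (mod 5): since gcd(9, 5) = 1, we get a unique residue mod 45.
    Write x = 3 + 9·t and substitute into x ≡ 0 (mod 5): 9·t ≡ 0 − 3 = -3 (mod 5).
    Reduce coefficients mod 5: 4·t ≡ 2 (mod 5).
    The inverse of 4 mod 5 is 4 (since 4·4 = 16 = 3·5 + 1), so t ≡ 4·2 = 8 ≡ 3 (mod 5).
    Then x = 3 + 9·3 = 30, valid modulo lcm(9, 5) = 45: x ≡ 30 (mod 45).
  Combine with x ≡ 0 (mod 7): since gcd(45, 7) = 1, we get a unique residue mod 315.
    Write x = 30 + 45·t and substitute into x ≡ 0 (mod 7): 45·t ≡ 0 − 30 = -30 (mod 7).
    Reduce coefficients mod 7: 3·t ≡ 5 (mod 7).
    The inverse of 3 mod 7 is 5 (since 3·5 = 15 = 2·7 + 1), so t ≡ 5·5 = 25 ≡ 4 (mod 7).
    Then x = 30 + 45·4 = 210, valid modulo lcm(45, 7) = 315: x ≡ 210 (mod 315).
Verify: 210 mod 9 = 3 ✓, 210 mod 5 = 0 ✓, 210 mod 7 = 0 ✓.

x ≡ 210 (mod 315).


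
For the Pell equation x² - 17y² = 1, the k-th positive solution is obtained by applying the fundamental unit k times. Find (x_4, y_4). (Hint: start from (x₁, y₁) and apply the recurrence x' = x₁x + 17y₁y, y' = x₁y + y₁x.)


Step 1: Find the fundamental solution (x₁, y₁) of x² - 17y² = 1.
  Expand √17 as a continued fraction. a₀ = ⌊√17⌋ = 4; iterate m_{k+1} = d_k·a_k − m_k, d_{k+1} = (17 − m_{k+1}²)/d_k, a_{k+1} = ⌊(a₀ + m_{k+1})/d_{k+1}⌋ (starting m₀ = 0, d₀ = 1), with convergents p_k = a_k·p_{k-1} + p_{k-2}, q_k = a_k·q_{k-1} + q_{k-2} (p₋₁ = 1, q₋₁ = 0):
  k = 0: a₀ = 4; p₀/q₀ = 4/1; p₀² − 17·q₀² = 16 − 17 = -1.
  k = 1: m = 4, d = 1, a = ⌊(4 + 4)/1⌋ = 8; p/q = (8·4 + 1)/(8·1 + 0) = 33/8; p² − 17·q² = 1089 − 1088 = 1.
  The first convergent with p² − 17·q² = 1 gives the fundamental solution (x₁, y₁) = (33, 8).
Step 2: Apply the recurrence (x_{n+1}, y_{n+1}) = (x₁x_n + 17y₁y_n, x₁y_n + y₁x_n) repeatedly.
  From (x_1, y_1) = (33, 8): x_2 = 33·33 + 17·8·8 = 2177; y_2 = 33·8 + 8·33 = 528.
  From (x_2, y_2) = (2177, 528): x_3 = 33·2177 + 17·8·528 = 143649; y_3 = 33·528 + 8·2177 = 34840.
  From (x_3, y_3) = (143649, 34840): x_4 = 33·143649 + 17·8·34840 = 9478657; y_4 = 33·34840 + 8·143649 = 2298912.
Step 3: Verify x_4² - 17·y_4² = 89844938523649 - 89844938523648 = 1 (should be 1). ✓

(x_1, y_1) = (33, 8); (x_4, y_4) = (9478657, 2298912).


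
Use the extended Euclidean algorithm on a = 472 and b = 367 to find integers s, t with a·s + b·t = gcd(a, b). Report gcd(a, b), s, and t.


Euclidean algorithm on (472, 367) — divide until remainder is 0:
  472 = 1 · 367 + 105
  367 = 3 · 105 + 52
  105 = 2 · 52 + 1
  52 = 52 · 1 + 0
gcd(472, 367) = 1.
Track Bezout coefficients alongside the remainders: start with r₀ = 472 = a·1 + b·0 (s = 1, t = 0) and r₁ = 367 = a·0 + b·1 (s = 0, t = 1); each new remainder r_{k+1} = r_{k-1} − q_k·r_k inherits s_{k+1} = s_{k-1} − q_k·s_k, t_{k+1} = t_{k-1} − q_k·t_k, so r_k = a·s_k + b·t_k at every step:
  q = 1: r = 105, s = 1 − 1·0 = 1, t = 0 − 1·1 = -1  (check: 472·1 + 367·(-1) = 105)
  q = 3: r = 52, s = 0 − 3·1 = -3, t = 1 − 3·(-1) = 4  (check: 472·(-3) + 367·4 = 52)
  q = 2: r = 1, s = 1 − 2·(-3) = 7, t = -1 − 2·4 = -9  (check: 472·7 + 367·(-9) = 1)
The row with r = 1 (the gcd) gives the Bezout coefficients s = 7, t = -9.
Result: 472 · (7) + 367 · (-9) = 1.

gcd(472, 367) = 1; s = 7, t = -9 (check: 472·7 + 367·(-9) = 1).


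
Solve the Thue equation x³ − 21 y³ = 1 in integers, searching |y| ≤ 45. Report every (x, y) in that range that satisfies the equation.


The equation is x³ - 21y³ = 1. For fixed y, x³ = 21·y³ + 1, so a solution requires the RHS to be a perfect cube.
Strategy: iterate y from -45 to 45, compute RHS = 21·y³ + 1, and check whether it is a (positive or negative) perfect cube.
Check small values of y:
  y = 0: RHS = 1 = (1)³ ⇒ x = 1 works.
  y = 1: RHS = 22 is not a perfect cube.
  y = -1: RHS = -20 is not a perfect cube.
  y = 2: RHS = 169 is not a perfect cube.
  y = -2: RHS = -167 is not a perfect cube.
  y = 3: RHS = 568 is not a perfect cube.
  y = -3: RHS = -566 is not a perfect cube.
Continuing the search up to |y| = 45 finds no further solutions beyond those listed.
Collected solutions: (1, 0).

Solutions (with |y| ≤ 45): (1, 0).


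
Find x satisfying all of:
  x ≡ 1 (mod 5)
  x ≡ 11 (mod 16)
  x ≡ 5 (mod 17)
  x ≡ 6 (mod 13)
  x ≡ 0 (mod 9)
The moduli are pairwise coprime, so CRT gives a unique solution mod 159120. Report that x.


Product of moduli M = 5 · 16 · 17 · 13 · 9 = 159120.
Merge one congruence at a time:
  Start: x ≡ 1 (mod 5).
  Combine with x ≡ 11 (mod 16); new modulus lcm = 80.
    Write x = 1 + 5·t and substitute into x ≡ 11 (mod 16): 5·t ≡ 11 − 1 = 10 (mod 16).
    The inverse of 5 mod 16 is 13 (since 5·13 = 65 = 4·16 + 1), so t ≡ 13·10 = 130 ≡ 2 (mod 16).
    Then x = 1 + 5·2 = 11, valid modulo lcm(5, 16) = 80: x ≡ 11 (mod 80).
  Combine with x ≡ 5 (mod 17); new modulus lcm = 1360.
    Write x = 11 + 80·t and substitute into x ≡ 5 (mod 17): 80·t ≡ 5 − 11 = -6 (mod 17).
    Reduce coefficients mod 17: 12·t ≡ 11 (mod 17).
    The inverse of 12 mod 17 is 10 (since 12·10 = 120 = 7·17 + 1), so t ≡ 10·11 = 110 ≡ 8 (mod 17).
    Then x = 11 + 80·8 = 651, valid modulo lcm(80, 17) = 1360: x ≡ 651 (mod 1360).
  Combine with x ≡ 6 (mod 13); new modulus lcm = 17680.
    Write x = 651 + 1360·t and substitute into x ≡ 6 (mod 13): 1360·t ≡ 6 − 651 = -645 (mod 13).
    Reduce coefficients mod 13: 8·t ≡ 5 (mod 13).
    The inverse of 8 mod 13 is 5 (since 8·5 = 40 = 3·13 + 1), so t ≡ 5·5 = 25 ≡ 12 (mod 13).
    Then x = 651 + 1360·12 = 16971, valid modulo lcm(1360, 13) = 17680: x ≡ 16971 (mod 17680).
  Combine with x ≡ 0 (mod 9); new modulus lcm = 159120.
    Write x = 16971 + 17680·t and substitute into x ≡ 0 (mod 9): 17680·t ≡ 0 − 16971 = -16971 (mod 9).
    Reduce coefficients mod 9: 4·t ≡ 3 (mod 9).
    The inverse of 4 mod 9 is 7 (since 4·7 = 28 = 3·9 + 1), so t ≡ 7·3 = 21 ≡ 3 (mod 9).
    Then x = 16971 + 17680·3 = 70011, valid modulo lcm(17680, 9) = 159120: x ≡ 70011 (mod 159120).
Verify against each original: 70011 mod 5 = 1, 70011 mod 16 = 11, 70011 mod 17 = 5, 70011 mod 13 = 6, 70011 mod 9 = 0.

x ≡ 70011 (mod 159120).


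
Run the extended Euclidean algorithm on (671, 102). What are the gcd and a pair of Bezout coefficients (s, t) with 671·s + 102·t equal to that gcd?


Euclidean algorithm on (671, 102) — divide until remainder is 0:
  671 = 6 · 102 + 59
  102 = 1 · 59 + 43
  59 = 1 · 43 + 16
  43 = 2 · 16 + 11
  16 = 1 · 11 + 5
  11 = 2 · 5 + 1
  5 = 5 · 1 + 0
gcd(671, 102) = 1.
Track Bezout coefficients alongside the remainders: start with r₀ = 671 = a·1 + b·0 (s = 1, t = 0) and r₁ = 102 = a·0 + b·1 (s = 0, t = 1); each new remainder r_{k+1} = r_{k-1} − q_k·r_k inherits s_{k+1} = s_{k-1} − q_k·s_k, t_{k+1} = t_{k-1} − q_k·t_k, so r_k = a·s_k + b·t_k at every step:
  q = 6: r = 59, s = 1 − 6·0 = 1, t = 0 − 6·1 = -6  (check: 671·1 + 102·(-6) = 59)
  q = 1: r = 43, s = 0 − 1·1 = -1, t = 1 − 1·(-6) = 7  (check: 671·(-1) + 102·7 = 43)
  q = 1: r = 16, s = 1 − 1·(-1) = 2, t = -6 − 1·7 = -13  (check: 671·2 + 102·(-13) = 16)
  q = 2: r = 11, s = -1 − 2·2 = -5, t = 7 − 2·(-13) = 33  (check: 671·(-5) + 102·33 = 11)
  q = 1: r = 5, s = 2 − 1·(-5) = 7, t = -13 − 1·33 = -46  (check: 671·7 + 102·(-46) = 5)
  q = 2: r = 1, s = -5 − 2·7 = -19, t = 33 − 2·(-46) = 125  (check: 671·(-19) + 102·125 = 1)
The row with r = 1 (the gcd) gives the Bezout coefficients s = -19, t = 125.
Result: 671 · (-19) + 102 · (125) = 1.

gcd(671, 102) = 1; s = -19, t = 125 (check: 671·(-19) + 102·125 = 1).


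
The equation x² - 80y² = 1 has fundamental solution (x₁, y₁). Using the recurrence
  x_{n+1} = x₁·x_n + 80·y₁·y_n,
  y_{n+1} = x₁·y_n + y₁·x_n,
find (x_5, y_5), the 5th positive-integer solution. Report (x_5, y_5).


Step 1: Find the fundamental solution (x₁, y₁) of x² - 80y² = 1.
  Expand √80 as a continued fraction. a₀ = ⌊√80⌋ = 8; iterate m_{k+1} = d_k·a_k − m_k, d_{k+1} = (80 − m_{k+1}²)/d_k, a_{k+1} = ⌊(a₀ + m_{k+1})/d_{k+1}⌋ (starting m₀ = 0, d₀ = 1), with convergents p_k = a_k·p_{k-1} + p_{k-2}, q_k = a_k·q_{k-1} + q_{k-2} (p₋₁ = 1, q₋₁ = 0):
  k = 0: a₀ = 8; p₀/q₀ = 8/1; p₀² − 80·q₀² = 64 − 80 = -16.
  k = 1: m = 8, d = 16, a = ⌊(8 + 8)/16⌋ = 1; p/q = (1·8 + 1)/(1·1 + 0) = 9/1; p² − 80·q² = 81 − 80 = 1.
  The first convergent with p² − 80·q² = 1 gives the fundamental solution (x₁, y₁) = (9, 1).
Step 2: Apply the recurrence (x_{n+1}, y_{n+1}) = (x₁x_n + 80y₁y_n, x₁y_n + y₁x_n) repeatedly.
  From (x_1, y_1) = (9, 1): x_2 = 9·9 + 80·1·1 = 161; y_2 = 9·1 + 1·9 = 18.
  From (x_2, y_2) = (161, 18): x_3 = 9·161 + 80·1·18 = 2889; y_3 = 9·18 + 1·161 = 323.
  From (x_3, y_3) = (2889, 323): x_4 = 9·2889 + 80·1·323 = 51841; y_4 = 9·323 + 1·2889 = 5796.
  From (x_4, y_4) = (51841, 5796): x_5 = 9·51841 + 80·1·5796 = 930249; y_5 = 9·5796 + 1·51841 = 104005.
Step 3: Verify x_5² - 80·y_5² = 865363202001 - 865363202000 = 1 (should be 1). ✓

(x_1, y_1) = (9, 1); (x_5, y_5) = (930249, 104005).


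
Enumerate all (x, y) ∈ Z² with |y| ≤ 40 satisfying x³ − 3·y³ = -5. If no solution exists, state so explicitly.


The equation is x³ - 3y³ = -5. For fixed y, x³ = 3·y³ − 5, so a solution requires the RHS to be a perfect cube.
Strategy: iterate y from -40 to 40, compute RHS = 3·y³ − 5, and check whether it is a (positive or negative) perfect cube.
Check small values of y:
  y = 0: RHS = -5 is not a perfect cube.
  y = 1: RHS = -2 is not a perfect cube.
  y = -1: RHS = -8 = (-2)³ ⇒ x = -2 works.
  y = 2: RHS = 19 is not a perfect cube.
  y = -2: RHS = -29 is not a perfect cube.
  y = 3: RHS = 76 is not a perfect cube.
  y = -3: RHS = -86 is not a perfect cube.
Continuing the search up to |y| = 40 finds no further solutions beyond those listed.
Collected solutions: (-2, -1).

Solutions (with |y| ≤ 40): (-2, -1).


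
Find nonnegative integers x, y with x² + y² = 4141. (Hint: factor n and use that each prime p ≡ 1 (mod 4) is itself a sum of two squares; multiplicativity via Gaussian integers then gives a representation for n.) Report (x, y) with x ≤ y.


Step 1: Factor n = 4141 = 41 · 101.
Step 2: Check the mod-4 condition on each prime factor: 41 ≡ 1 (mod 4), exponent 1; 101 ≡ 1 (mod 4), exponent 1.
All primes ≡ 3 (mod 4) appear to even exponent (or don't appear), so by the two-squares theorem n IS expressible as a sum of two squares.
Step 3: Build a representation. Here n = 41 · 101 is a product of primes ≡ 1 (mod 4). Each prime p ≡ 1 (mod 4) is itself a sum of two squares; find a² by testing p − a² for a perfect square:
  41: 41 − 1² = 40, 41 − 2² = 37, 41 − 3² = 32, 41 − 4² = 25 = 5² ⇒ 41 = 4² + 5².
  101: 101 − 1² = 100 = 10² ⇒ 101 = 1² + 10².
  Combine using the Brahmagupta–Fibonacci identity (a² + b²)(c² + d²) = (ac − bd)² + (ad + bc)² = (ac + bd)² + (ad − bc)²:
  41 · 101 = 4141: from (4² + 5²)(1² + 10²), take (4·1 − 5·10, 4·10 + 5·1) = (4 − 50, 40 + 5) = (-46, 45); dropping signs (only squares matter) gives (46, 45); check 46² + 45² = 2116 + 2025 = 4141 ✓.
Step 4: Order so x ≤ y and verify: 45² + 46² = 2025 + 2116 = 4141 = n. ✓

n = 4141 = 45² + 46² (one valid representation with x ≤ y).


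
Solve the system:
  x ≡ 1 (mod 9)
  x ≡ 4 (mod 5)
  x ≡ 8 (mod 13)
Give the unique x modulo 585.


Moduli 9, 5, 13 are pairwise coprime; by CRT there is a unique solution modulo M = 9 · 5 · 13 = 585.
Solve pairwise, accumulating the modulus:
  Start with x ≡ 1 (mod 9).
  Combine with x ≡ 4 (mod 5): since gcd(9, 5) = 1, we get a unique residue mod 45.
    Write x = 1 + 9·t and substitute into x ≡ 4 (mod 5): 9·t ≡ 4 − 1 = 3 (mod 5).
    Reduce coefficients mod 5: 4·t ≡ 3 (mod 5).
    The inverse of 4 mod 5 is 4 (since 4·4 = 16 = 3·5 + 1), so t ≡ 4·3 = 12 ≡ 2 (mod 5).
    Then x = 1 + 9·2 = 19, valid modulo lcm(9, 5) = 45: x ≡ 19 (mod 45).
  Combine with x ≡ 8 (mod 13): since gcd(45, 13) = 1, we get a unique residue mod 585.
    Write x = 19 + 45·t and substitute into x ≡ 8 (mod 13): 45·t ≡ 8 − 19 = -11 (mod 13).
    Reduce coefficients mod 13: 6·t ≡ 2 (mod 13).
    The inverse of 6 mod 13 is 11 (since 6·11 = 66 = 5·13 + 1), so t ≡ 11·2 = 22 ≡ 9 (mod 13).
    Then x = 19 + 45·9 = 424, valid modulo lcm(45, 13) = 585: x ≡ 424 (mod 585).
Verify: 424 mod 9 = 1 ✓, 424 mod 5 = 4 ✓, 424 mod 13 = 8 ✓.

x ≡ 424 (mod 585).


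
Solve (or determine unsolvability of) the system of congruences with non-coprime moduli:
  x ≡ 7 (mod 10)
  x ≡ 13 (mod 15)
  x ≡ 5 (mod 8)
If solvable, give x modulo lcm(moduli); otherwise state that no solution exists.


Moduli 10, 15, 8 are not pairwise coprime, so CRT works modulo lcm(m_i) when all pairwise compatibility conditions hold.
Pairwise compatibility: gcd(m_i, m_j) must divide a_i - a_j for every pair.
Merge one congruence at a time:
  Start: x ≡ 7 (mod 10).
  Combine with x ≡ 13 (mod 15): gcd(10, 15) = 5, and 13 - 7 = 6 is NOT divisible by 5.
    ⇒ system is inconsistent (no integer solution).

No solution (the system is inconsistent).


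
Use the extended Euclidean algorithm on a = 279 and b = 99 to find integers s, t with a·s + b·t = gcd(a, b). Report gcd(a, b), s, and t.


Euclidean algorithm on (279, 99) — divide until remainder is 0:
  279 = 2 · 99 + 81
  99 = 1 · 81 + 18
  81 = 4 · 18 + 9
  18 = 2 · 9 + 0
gcd(279, 99) = 9.
Track Bezout coefficients alongside the remainders: start with r₀ = 279 = a·1 + b·0 (s = 1, t = 0) and r₁ = 99 = a·0 + b·1 (s = 0, t = 1); each new remainder r_{k+1} = r_{k-1} − q_k·r_k inherits s_{k+1} = s_{k-1} − q_k·s_k, t_{k+1} = t_{k-1} − q_k·t_k, so r_k = a·s_k + b·t_k at every step:
  q = 2: r = 81, s = 1 − 2·0 = 1, t = 0 − 2·1 = -2  (check: 279·1 + 99·(-2) = 81)
  q = 1: r = 18, s = 0 − 1·1 = -1, t = 1 − 1·(-2) = 3  (check: 279·(-1) + 99·3 = 18)
  q = 4: r = 9, s = 1 − 4·(-1) = 5, t = -2 − 4·3 = -14  (check: 279·5 + 99·(-14) = 9)
The row with r = 9 (the gcd) gives the Bezout coefficients s = 5, t = -14.
Result: 279 · (5) + 99 · (-14) = 9.

gcd(279, 99) = 9; s = 5, t = -14 (check: 279·5 + 99·(-14) = 9).


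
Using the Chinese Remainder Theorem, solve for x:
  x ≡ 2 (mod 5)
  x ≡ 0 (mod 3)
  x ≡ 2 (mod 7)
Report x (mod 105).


Moduli 5, 3, 7 are pairwise coprime; by CRT there is a unique solution modulo M = 5 · 3 · 7 = 105.
Solve pairwise, accumulating the modulus:
  Start with x ≡ 2 (mod 5).
  Combine with x ≡ 0 (mod 3): since gcd(5, 3) = 1, we get a unique residue mod 15.
    Write x = 2 + 5·t and substitute into x ≡ 0 (mod 3): 5·t ≡ 0 − 2 = -2 (mod 3).
    Reduce coefficients mod 3: 2·t ≡ 1 (mod 3).
    The inverse of 2 mod 3 is 2 (since 2·2 = 4 = 1·3 + 1), so t ≡ 2·1 = 2 ≡ 2 (mod 3).
    Then x = 2 + 5·2 = 12, valid modulo lcm(5, 3) = 15: x ≡ 12 (mod 15).
  Combine with x ≡ 2 (mod 7): since gcd(15, 7) = 1, we get a unique residue mod 105.
    Write x = 12 + 15·t and substitute into x ≡ 2 (mod 7): 15·t ≡ 2 − 12 = -10 (mod 7).
    Reduce coefficients mod 7: 1·t ≡ 4 (mod 7).
    So t ≡ 4 (mod 7).
    Then x = 12 + 15·4 = 72, valid modulo lcm(15, 7) = 105: x ≡ 72 (mod 105).
Verify: 72 mod 5 = 2 ✓, 72 mod 3 = 0 ✓, 72 mod 7 = 2 ✓.

x ≡ 72 (mod 105).


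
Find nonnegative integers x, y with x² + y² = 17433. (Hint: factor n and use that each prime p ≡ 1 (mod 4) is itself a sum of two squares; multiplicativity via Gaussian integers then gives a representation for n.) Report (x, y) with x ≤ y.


Step 1: Factor n = 17433 = 3^2 · 13 · 149.
Step 2: Check the mod-4 condition on each prime factor: 3 ≡ 3 (mod 4), exponent 2 (must be even); 13 ≡ 1 (mod 4), exponent 1; 149 ≡ 1 (mod 4), exponent 1.
All primes ≡ 3 (mod 4) appear to even exponent (or don't appear), so by the two-squares theorem n IS expressible as a sum of two squares.
Step 3: Build a representation. Group n = k² · m with k = 3 and m = 13 · 149 = 1937 (a product of primes ≡ 1 (mod 4)); a representation of m scales to one of n via (k·x)² + (k·y)² = k²(x² + y²). Each prime p ≡ 1 (mod 4) is itself a sum of two squares; find a² by testing p − a² for a perfect square:
  13: 13 − 1² = 12, 13 − 2² = 9 = 3² ⇒ 13 = 2² + 3².
  149: 149 − 1² = 148, 149 − 2² = 145, 149 − 3² = 140, 149 − 4² = 133, 149 − 5² = 124, 149 − 6² = 113, 149 − 7² = 100 = 10² ⇒ 149 = 7² + 10².
  Combine using the Brahmagupta–Fibonacci identity (a² + b²)(c² + d²) = (ac − bd)² + (ad + bc)² = (ac + bd)² + (ad − bc)²:
  13 · 149 = 1937: from (2² + 3²)(7² + 10²), take (2·7 − 3·10, 2·10 + 3·7) = (14 − 30, 20 + 21) = (-16, 41); dropping signs (only squares matter) gives (16, 41); check 16² + 41² = 256 + 1681 = 1937 ✓.
  Scale by k = 3: (3·16, 3·41) = (48, 123).
Step 4: Order so x ≤ y and verify: 48² + 123² = 2304 + 15129 = 17433 = n. ✓

n = 17433 = 48² + 123² (one valid representation with x ≤ y).


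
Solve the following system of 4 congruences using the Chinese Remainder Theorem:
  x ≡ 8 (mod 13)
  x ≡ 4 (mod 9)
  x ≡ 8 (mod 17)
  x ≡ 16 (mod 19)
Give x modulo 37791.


Product of moduli M = 13 · 9 · 17 · 19 = 37791.
Merge one congruence at a time:
  Start: x ≡ 8 (mod 13).
  Combine with x ≡ 4 (mod 9); new modulus lcm = 117.
    Write x = 8 + 13·t and substitute into x ≡ 4 (mod 9): 13·t ≡ 4 − 8 = -4 (mod 9).
    Reduce coefficients mod 9: 4·t ≡ 5 (mod 9).
    The inverse of 4 mod 9 is 7 (since 4·7 = 28 = 3·9 + 1), so t ≡ 7·5 = 35 ≡ 8 (mod 9).
    Then x = 8 + 13·8 = 112, valid modulo lcm(13, 9) = 117: x ≡ 112 (mod 117).
  Combine with x ≡ 8 (mod 17); new modulus lcm = 1989.
    Write x = 112 + 117·t and substitute into x ≡ 8 (mod 17): 117·t ≡ 8 − 112 = -104 (mod 17).
    Reduce coefficients mod 17: 15·t ≡ 15 (mod 17).
    The inverse of 15 mod 17 is 8 (since 15·8 = 120 = 7·17 + 1), so t ≡ 8·15 = 120 ≡ 1 (mod 17).
    Then x = 112 + 117·1 = 229, valid modulo lcm(117, 17) = 1989: x ≡ 229 (mod 1989).
  Combine with x ≡ 16 (mod 19); new modulus lcm = 37791.
    Write x = 229 + 1989·t and substitute into x ≡ 16 (mod 19): 1989·t ≡ 16 − 229 = -213 (mod 19).
    Reduce coefficients mod 19: 13·t ≡ 15 (mod 19).
    The inverse of 13 mod 19 is 3 (since 13·3 = 39 = 2·19 + 1), so t ≡ 3·15 = 45 ≡ 7 (mod 19).
    Then x = 229 + 1989·7 = 14152, valid modulo lcm(1989, 19) = 37791: x ≡ 14152 (mod 37791).
Verify against each original: 14152 mod 13 = 8, 14152 mod 9 = 4, 14152 mod 17 = 8, 14152 mod 19 = 16.

x ≡ 14152 (mod 37791).


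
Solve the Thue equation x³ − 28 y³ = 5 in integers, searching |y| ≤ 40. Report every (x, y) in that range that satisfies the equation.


The equation is x³ - 28y³ = 5. For fixed y, x³ = 28·y³ + 5, so a solution requires the RHS to be a perfect cube.
Strategy: iterate y from -40 to 40, compute RHS = 28·y³ + 5, and check whether it is a (positive or negative) perfect cube.
Check small values of y:
  y = 0: RHS = 5 is not a perfect cube.
  y = 1: RHS = 33 is not a perfect cube.
  y = -1: RHS = -23 is not a perfect cube.
  y = 2: RHS = 229 is not a perfect cube.
  y = -2: RHS = -219 is not a perfect cube.
  y = 3: RHS = 761 is not a perfect cube.
  y = -3: RHS = -751 is not a perfect cube.
Continuing the search up to |y| = 40 finds no solutions either.
No (x, y) in the scanned range satisfies the equation.

No integer solutions with |y| ≤ 40.


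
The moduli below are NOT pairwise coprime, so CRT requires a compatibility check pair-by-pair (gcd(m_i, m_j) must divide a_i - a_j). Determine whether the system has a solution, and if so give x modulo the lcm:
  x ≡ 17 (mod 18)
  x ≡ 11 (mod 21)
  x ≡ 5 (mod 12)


Moduli 18, 21, 12 are not pairwise coprime, so CRT works modulo lcm(m_i) when all pairwise compatibility conditions hold.
Pairwise compatibility: gcd(m_i, m_j) must divide a_i - a_j for every pair.
Merge one congruence at a time:
  Start: x ≡ 17 (mod 18).
  Combine with x ≡ 11 (mod 21): gcd(18, 21) = 3; 11 - 17 = -6, which IS divisible by 3, so compatible.
    Write x = 17 + 18·t and substitute into x ≡ 11 (mod 21): 18·t ≡ 11 − 17 = -6 (mod 21).
    Divide the congruence (and modulus) by g = 3: 6·t ≡ -2 (mod 7).
    Reduce coefficients mod 7: 6·t ≡ 5 (mod 7).
    The inverse of 6 mod 7 is 6 (since 6·6 = 36 = 5·7 + 1), so t ≡ 6·5 = 30 ≡ 2 (mod 7).
    Then x = 17 + 18·2 = 53, valid modulo lcm(18, 21) = 126: x ≡ 53 (mod 126).
  Combine with x ≡ 5 (mod 12): gcd(126, 12) = 6; 5 - 53 = -48, which IS divisible by 6, so compatible.
    Write x = 53 + 126·t and substitute into x ≡ 5 (mod 12): 126·t ≡ 5 − 53 = -48 (mod 12).
    Divide the congruence (and modulus) by g = 6: 21·t ≡ -8 (mod 2).
    Reduce coefficients mod 2: 1·t ≡ 0 (mod 2).
    So t ≡ 0 (mod 2).
    Then x = 53 + 126·0 = 53, valid modulo lcm(126, 12) = 252: x ≡ 53 (mod 252).
Verify: 53 mod 18 = 17, 53 mod 21 = 11, 53 mod 12 = 5.

x ≡ 53 (mod 252).


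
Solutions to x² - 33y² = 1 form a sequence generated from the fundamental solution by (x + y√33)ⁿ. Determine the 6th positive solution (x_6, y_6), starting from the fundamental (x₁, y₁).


Step 1: Find the fundamental solution (x₁, y₁) of x² - 33y² = 1.
  Expand √33 as a continued fraction. a₀ = ⌊√33⌋ = 5; iterate m_{k+1} = d_k·a_k − m_k, d_{k+1} = (33 − m_{k+1}²)/d_k, a_{k+1} = ⌊(a₀ + m_{k+1})/d_{k+1}⌋ (starting m₀ = 0, d₀ = 1), with convergents p_k = a_k·p_{k-1} + p_{k-2}, q_k = a_k·q_{k-1} + q_{k-2} (p₋₁ = 1, q₋₁ = 0):
  k = 0: a₀ = 5; p₀/q₀ = 5/1; p₀² − 33·q₀² = 25 − 33 = -8.
  k = 1: m = 5, d = 8, a = ⌊(5 + 5)/8⌋ = 1; p/q = (1·5 + 1)/(1·1 + 0) = 6/1; p² − 33·q² = 36 − 33 = 3.
  k = 2: m = 3, d = 3, a = ⌊(5 + 3)/3⌋ = 2; p/q = (2·6 + 5)/(2·1 + 1) = 17/3; p² − 33·q² = 289 − 297 = -8.
  k = 3: m = 3, d = 8, a = ⌊(5 + 3)/8⌋ = 1; p/q = (1·17 + 6)/(1·3 + 1) = 23/4; p² − 33·q² = 529 − 528 = 1.
  The first convergent with p² − 33·q² = 1 gives the fundamental solution (x₁, y₁) = (23, 4).
Step 2: Apply the recurrence (x_{n+1}, y_{n+1}) = (x₁x_n + 33y₁y_n, x₁y_n + y₁x_n) repeatedly.
  From (x_1, y_1) = (23, 4): x_2 = 23·23 + 33·4·4 = 1057; y_2 = 23·4 + 4·23 = 184.
  From (x_2, y_2) = (1057, 184): x_3 = 23·1057 + 33·4·184 = 48599; y_3 = 23·184 + 4·1057 = 8460.
  From (x_3, y_3) = (48599, 8460): x_4 = 23·48599 + 33·4·8460 = 2234497; y_4 = 23·8460 + 4·48599 = 388976.
  From (x_4, y_4) = (2234497, 388976): x_5 = 23·2234497 + 33·4·388976 = 102738263; y_5 = 23·388976 + 4·2234497 = 17884436.
  From (x_5, y_5) = (102738263, 17884436): x_6 = 23·102738263 + 33·4·17884436 = 4723725601; y_6 = 23·17884436 + 4·102738263 = 822295080.
Step 3: Verify x_6² - 33·y_6² = 22313583553542811201 - 22313583553542811200 = 1 (should be 1). ✓

(x_1, y_1) = (23, 4); (x_6, y_6) = (4723725601, 822295080).


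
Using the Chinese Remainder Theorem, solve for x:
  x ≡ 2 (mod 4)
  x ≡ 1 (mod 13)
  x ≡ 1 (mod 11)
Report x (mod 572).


Moduli 4, 13, 11 are pairwise coprime; by CRT there is a unique solution modulo M = 4 · 13 · 11 = 572.
Solve pairwise, accumulating the modulus:
  Start with x ≡ 2 (mod 4).
  Combine with x ≡ 1 (mod 13): since gcd(4, 13) = 1, we get a unique residue mod 52.
    Write x = 2 + 4·t and substitute into x ≡ 1 (mod 13): 4·t ≡ 1 − 2 = -1 (mod 13).
    Reduce coefficients mod 13: 4·t ≡ 12 (mod 13).
    The inverse of 4 mod 13 is 10 (since 4·10 = 40 = 3·13 + 1), so t ≡ 10·12 = 120 ≡ 3 (mod 13).
    Then x = 2 + 4·3 = 14, valid modulo lcm(4, 13) = 52: x ≡ 14 (mod 52).
  Combine with x ≡ 1 (mod 11): since gcd(52, 11) = 1, we get a unique residue mod 572.
    Write x = 14 + 52·t and substitute into x ≡ 1 (mod 11): 52·t ≡ 1 − 14 = -13 (mod 11).
    Reduce coefficients mod 11: 8·t ≡ 9 (mod 11).
    The inverse of 8 mod 11 is 7 (since 8·7 = 56 = 5·11 + 1), so t ≡ 7·9 = 63 ≡ 8 (mod 11).
    Then x = 14 + 52·8 = 430, valid modulo lcm(52, 11) = 572: x ≡ 430 (mod 572).
Verify: 430 mod 4 = 2 ✓, 430 mod 13 = 1 ✓, 430 mod 11 = 1 ✓.

x ≡ 430 (mod 572).


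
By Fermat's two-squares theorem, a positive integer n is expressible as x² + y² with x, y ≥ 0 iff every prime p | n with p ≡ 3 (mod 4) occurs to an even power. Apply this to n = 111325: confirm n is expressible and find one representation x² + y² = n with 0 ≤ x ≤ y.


Step 1: Factor n = 111325 = 5^2 · 61 · 73.
Step 2: Check the mod-4 condition on each prime factor: 5 ≡ 1 (mod 4), exponent 2; 61 ≡ 1 (mod 4), exponent 1; 73 ≡ 1 (mod 4), exponent 1.
All primes ≡ 3 (mod 4) appear to even exponent (or don't appear), so by the two-squares theorem n IS expressible as a sum of two squares.
Step 3: Build a representation. Group n = k² · m with k = 5 and m = 61 · 73 = 4453 (a product of primes ≡ 1 (mod 4)); a representation of m scales to one of n via (k·x)² + (k·y)² = k²(x² + y²). Each prime p ≡ 1 (mod 4) is itself a sum of two squares; find a² by testing p − a² for a perfect square:
  61: 61 − 1² = 60, 61 − 2² = 57, 61 − 3² = 52, 61 − 4² = 45, 61 − 5² = 36 = 6² ⇒ 61 = 5² + 6².
  73: 73 − 1² = 72, 73 − 2² = 69, 73 − 3² = 64 = 8² ⇒ 73 = 3² + 8².
  Combine using the Brahmagupta–Fibonacci identity (a² + b²)(c² + d²) = (ac − bd)² + (ad + bc)² = (ac + bd)² + (ad − bc)²:
  61 · 73 = 4453: from (5² + 6²)(3² + 8²), take (5·3 − 6·8, 5·8 + 6·3) = (15 − 48, 40 + 18) = (-33, 58); dropping signs (only squares matter) gives (33, 58); check 33² + 58² = 1089 + 3364 = 4453 ✓.
  Scale by k = 5: (5·33, 5·58) = (165, 290).
Step 4: Order so x ≤ y and verify: 165² + 290² = 27225 + 84100 = 111325 = n. ✓

n = 111325 = 165² + 290² (one valid representation with x ≤ y).


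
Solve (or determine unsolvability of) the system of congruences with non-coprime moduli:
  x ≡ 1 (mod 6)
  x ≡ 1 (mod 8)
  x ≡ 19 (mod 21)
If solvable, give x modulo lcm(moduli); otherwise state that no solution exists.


Moduli 6, 8, 21 are not pairwise coprime, so CRT works modulo lcm(m_i) when all pairwise compatibility conditions hold.
Pairwise compatibility: gcd(m_i, m_j) must divide a_i - a_j for every pair.
Merge one congruence at a time:
  Start: x ≡ 1 (mod 6).
  Combine with x ≡ 1 (mod 8): gcd(6, 8) = 2; 1 - 1 = 0, which IS divisible by 2, so compatible.
    Write x = 1 + 6·t and substitute into x ≡ 1 (mod 8): 6·t ≡ 1 − 1 = 0 (mod 8).
    Divide the congruence (and modulus) by g = 2: 3·t ≡ 0 (mod 4).
    The inverse of 3 mod 4 is 3 (since 3·3 = 9 = 2·4 + 1), so t ≡ 3·0 = 0 ≡ 0 (mod 4).
    Then x = 1 + 6·0 = 1, valid modulo lcm(6, 8) = 24: x ≡ 1 (mod 24).
  Combine with x ≡ 19 (mod 21): gcd(24, 21) = 3; 19 - 1 = 18, which IS divisible by 3, so compatible.
    Write x = 1 + 24·t and substitute into x ≡ 19 (mod 21): 24·t ≡ 19 − 1 = 18 (mod 21).
    Divide the congruence (and modulus) by g = 3: 8·t ≡ 6 (mod 7).
    Reduce coefficients mod 7: 1·t ≡ 6 (mod 7).
    So t ≡ 6 (mod 7).
    Then x = 1 + 24·6 = 145, valid modulo lcm(24, 21) = 168: x ≡ 145 (mod 168).
Verify: 145 mod 6 = 1, 145 mod 8 = 1, 145 mod 21 = 19.

x ≡ 145 (mod 168).
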